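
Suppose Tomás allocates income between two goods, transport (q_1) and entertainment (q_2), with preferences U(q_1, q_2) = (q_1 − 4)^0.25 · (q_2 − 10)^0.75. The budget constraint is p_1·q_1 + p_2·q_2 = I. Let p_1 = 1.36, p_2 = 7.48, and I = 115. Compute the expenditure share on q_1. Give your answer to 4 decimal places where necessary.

MRS = (1/3)·(q_2−10)/(q_1−4). Tangency with p_1/p_2 gives q_2−10 = 3·(p_1/p_2)·(q_1−4).
Substituting into the budget: q_1* = 4 + 0.25·(I − 4·p_1 − 10·p_2)/p_1, and q_2* = 10 + 0.75·(…)/p_2.
Discretionary income = 115 − 4·1.36 − 10·7.48 = 34.76; q_1* = 4 + 0.25·34.76/1.36 = 10.3897; q_2* = 10 + 0.75·34.76/7.48 = 13.4853.
Expenditure on q_1: 1.36·10.3897 = 14.13; share = 0.1229.

share on q_1 = 0.1229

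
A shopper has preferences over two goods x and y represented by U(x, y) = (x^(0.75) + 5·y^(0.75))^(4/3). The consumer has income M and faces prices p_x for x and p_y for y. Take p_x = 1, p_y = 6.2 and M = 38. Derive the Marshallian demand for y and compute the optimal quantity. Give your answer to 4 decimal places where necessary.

From the CES first-order condition, (1/5)·(y/x)^(0.25) = p_x/p_y.
Solve for the ratio: y/x = [5·p_x/p_y]^(4).
With the ratio pinned down, the budget gives x* = M/(p_x + p_y·(y/x)) and y* = (y/x)·x*.
Numerically y/x = 0.422974, so x* = 38/(1 + 6.2·0.422974) = 10.4902 and y* = 0.422974·10.4902 = 4.4371.

y* = 4.4371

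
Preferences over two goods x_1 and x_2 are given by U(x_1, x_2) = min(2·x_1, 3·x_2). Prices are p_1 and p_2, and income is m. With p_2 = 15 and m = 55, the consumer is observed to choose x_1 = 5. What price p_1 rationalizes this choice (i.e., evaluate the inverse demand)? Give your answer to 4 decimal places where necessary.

Leontief preferences: the optimum is at the kink where x_1/3 = x_2/2, i.e. x_2 = (2/3)·x_1.
Budget: p_1·x_1 + p_2·(2/3)·x_1 = m, so (3·p_1 + 2·p_2)·x_1 = 3·m.
Demand: x_1*(p_1,p_2,m) = 3·m/(3·p_1 + 2·p_2), x_2* = 2·m/(3·p_1 + 2·p_2).
Set x_1* = 5 in the demand function and solve for p_1: p_1 = 1.

p_1 = 1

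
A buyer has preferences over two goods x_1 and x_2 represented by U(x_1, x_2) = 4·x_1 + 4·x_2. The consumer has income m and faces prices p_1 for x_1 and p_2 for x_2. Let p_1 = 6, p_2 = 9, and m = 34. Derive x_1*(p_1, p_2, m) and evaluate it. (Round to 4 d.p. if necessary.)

Perfect substitutes: compare marginal utility per dollar. 4/p_1 vs 4/p_2 → 0.6667 vs 0.4444.
x_1 gives more utility per dollar, so spend all income on x_1: x_1* = m/p_1, x_2* = 0.
Numerically: x_1* = 5.6667, x_2* = 0.

x_1* = 5.6667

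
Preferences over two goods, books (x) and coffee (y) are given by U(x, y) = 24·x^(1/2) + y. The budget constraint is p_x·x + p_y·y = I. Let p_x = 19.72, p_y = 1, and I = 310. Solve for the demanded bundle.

x* = 0.3703, y* = 302.6978

Set MRS = p_x/p_y: 12·x^(−1/2) = p_x/p_y.
Thus x* = (12·p_y/p_x)² — independent of I — with the rest of income spent on y.
Plugging in: x* = (12·1/19.72)² = 0.3703, y* = 302.6978.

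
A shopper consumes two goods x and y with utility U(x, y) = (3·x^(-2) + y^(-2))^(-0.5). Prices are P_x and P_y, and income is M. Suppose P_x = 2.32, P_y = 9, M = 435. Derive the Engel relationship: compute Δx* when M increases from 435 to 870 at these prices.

MRS = MU_x/MU_y = 3·(y/x)^(3). Set equal to P_x/P_y.
Hence y/x = ((1/3)·P_x/P_y)^(1/(3)), i.e. raised to the 1/3 power.
With the ratio pinned down, the budget gives x* = M/(P_x + P_y·(y/x)) and y* = (y/x)·x*.
Numerically y/x = 0.441274, so x* = 435/(2.32 + 9·0.441274) = 69.1413.
At M' = 870: x* = 138.2826. Change: 138.2826 − 69.1413 = 69.1413.

Δx* = 69.1413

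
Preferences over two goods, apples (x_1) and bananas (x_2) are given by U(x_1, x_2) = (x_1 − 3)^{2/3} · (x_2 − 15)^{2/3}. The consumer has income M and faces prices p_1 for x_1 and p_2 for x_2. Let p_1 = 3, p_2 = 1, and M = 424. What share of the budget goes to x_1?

share on x_1 = 0.4929

Discretionary income = 424 − 3·3 − 15·1 = 400; x_1* = 3 + 0.5·400/3 = 69.6667; x_2* = 15 + 0.5·400/1 = 215.
Expenditure on x_1: 3·69.6667 = 209; share = 0.4929.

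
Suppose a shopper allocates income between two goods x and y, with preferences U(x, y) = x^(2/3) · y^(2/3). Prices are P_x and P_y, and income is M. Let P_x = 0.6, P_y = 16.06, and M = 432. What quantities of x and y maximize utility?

x* = 360, y* = 13.4496

MU_x/MU_y = (2/3·y)/(2/3·x); tangency sets this equal to P_x/P_y.
So 2/3·P_y·y = 2/3·P_x·x; combined with the budget, a share 0.5 of income goes to x.
Demand: x*(P_x,P_y,M) = 0.5·M/P_x and y* = 0.5·M/P_y.
At P_x=0.6, P_y=16.06, M=432: x* = 0.5·432/0.6 = 360, y* = 13.4496.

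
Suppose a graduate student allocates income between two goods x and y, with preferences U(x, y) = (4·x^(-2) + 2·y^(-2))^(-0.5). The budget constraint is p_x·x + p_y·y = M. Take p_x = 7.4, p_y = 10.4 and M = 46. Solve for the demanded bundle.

x* = 3.1146, y* = 2.2069

Numerically y/x = 0.708581, so x* = 46/(7.4 + 10.4·0.708581) = 3.1146 and y* = 0.708581·3.1146 = 2.2069.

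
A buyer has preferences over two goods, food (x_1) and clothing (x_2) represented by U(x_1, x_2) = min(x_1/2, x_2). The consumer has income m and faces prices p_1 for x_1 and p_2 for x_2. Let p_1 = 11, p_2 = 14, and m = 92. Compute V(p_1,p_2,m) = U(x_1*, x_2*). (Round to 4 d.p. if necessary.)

V = 2.5556

Leontief preferences: the optimum is at the kink where x_1/2 = x_2/1, i.e. x_2 = (1/2)·x_1.
Budget: p_1·x_1 + p_2·(1/2)·x_1 = m, so (2·p_1 + p_2)·x_1 = 2·m.
Demand: x_1*(p_1,p_2,m) = 2·m/(2·p_1 + p_2), x_2* = m/(2·p_1 + p_2).
Here 2·11 + 14 = 36, giving x_1* = 5.1111 and x_2* = 2.5556.
Utility at the optimum: U(5.1111, 2.5556) = 2.5556.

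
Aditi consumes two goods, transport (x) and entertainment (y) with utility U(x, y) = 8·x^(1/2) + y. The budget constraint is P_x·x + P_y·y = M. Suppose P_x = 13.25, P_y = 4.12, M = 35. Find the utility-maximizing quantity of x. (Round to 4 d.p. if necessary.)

x* = 1.547

Plugging in: x* = (4·4.12/13.25)² = 1.547.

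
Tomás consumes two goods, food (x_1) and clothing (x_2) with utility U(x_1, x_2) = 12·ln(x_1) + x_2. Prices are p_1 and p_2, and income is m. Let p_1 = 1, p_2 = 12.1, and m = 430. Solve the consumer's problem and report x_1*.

x_1* = 145.2

At the given prices: x_1* = 12·12.1/1 = 145.2.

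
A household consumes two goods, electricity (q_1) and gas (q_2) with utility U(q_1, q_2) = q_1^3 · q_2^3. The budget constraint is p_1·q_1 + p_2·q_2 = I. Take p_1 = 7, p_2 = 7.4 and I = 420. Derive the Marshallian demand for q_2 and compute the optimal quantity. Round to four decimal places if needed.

Tangency: MRS = q_2/q_1 = p_1/p_2.
Rearranging, p_2·q_2 = p_1·q_1. Substituting into the budget gives p_1·q_1·(1 + 1) = I.
Demand: q_1*(p_1,p_2,I) = 0.5·I/p_1 and q_2* = 0.5·I/p_2.
At p_1=7, p_2=7.4, I=420: q_2* = 0.5·420/7.4 = 28.3784.

q_2* = 28.3784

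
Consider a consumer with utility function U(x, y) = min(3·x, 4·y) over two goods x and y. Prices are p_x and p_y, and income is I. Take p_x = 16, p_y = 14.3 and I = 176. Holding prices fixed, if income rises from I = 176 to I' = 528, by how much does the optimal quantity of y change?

Δy* = 9.8784

Leontief preferences: the optimum is at the kink where x/4 = y/3, i.e. y = (3/4)·x.
Budget: p_x·x + p_y·(3/4)·x = I, so (4·p_x + 3·p_y)·x = 4·I.
Demand: x*(p_x,p_y,I) = 4·I/(4·p_x + 3·p_y), y* = 3·I/(4·p_x + 3·p_y).
Here 4·16 + 3·14.3 = 106.9, giving y* = 4.9392.
At I' = 528: y* = 14.8176. Change: 14.8176 − 4.9392 = 9.8784.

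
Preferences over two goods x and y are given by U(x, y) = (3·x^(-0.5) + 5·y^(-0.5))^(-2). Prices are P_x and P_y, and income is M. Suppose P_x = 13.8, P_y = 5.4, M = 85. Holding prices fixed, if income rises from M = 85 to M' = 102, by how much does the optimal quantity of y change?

Δy* = 1.5959

MU_x ∝ 3·x^(-1.5), MU_y ∝ 5·y^(-1.5), so MRS = (3/5)·(y/x)^(1.5) = P_x/P_y.
Solve for the ratio: y/x = [(5/3)·P_x/P_y]^(2/3).
Substitute y = (y/x)·x into the budget: x* = M/(P_x + P_y·(y/x)).
Numerically y/x = 2.627581, so x* = 85/(13.8 + 5.4·2.627581) = 3.0369 and y* = 2.627581·3.0369 = 7.9797.
At M' = 102: y* = 9.5757. Change: 9.5757 − 7.9797 = 1.5959.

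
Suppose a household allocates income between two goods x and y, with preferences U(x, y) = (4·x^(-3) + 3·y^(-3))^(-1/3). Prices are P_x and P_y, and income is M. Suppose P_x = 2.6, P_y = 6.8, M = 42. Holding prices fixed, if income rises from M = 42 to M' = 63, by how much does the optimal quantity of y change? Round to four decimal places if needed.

From the CES first-order condition, (4/3)·(y/x)^(4) = P_x/P_y.
Hence y/x = ((3/4)·P_x/P_y)^(1/(4)), i.e. raised to the 0.25 power.
Substitute y = (y/x)·x into the budget: x* = M/(P_x + P_y·(y/x)).
Numerically y/x = 0.731781, so x* = 42/(2.6 + 6.8·0.731781) = 5.5437 and y* = 0.731781·5.5437 = 4.0568.
At M' = 63: y* = 6.0852. Change: 6.0852 − 4.0568 = 2.0284.

Δy* = 2.0284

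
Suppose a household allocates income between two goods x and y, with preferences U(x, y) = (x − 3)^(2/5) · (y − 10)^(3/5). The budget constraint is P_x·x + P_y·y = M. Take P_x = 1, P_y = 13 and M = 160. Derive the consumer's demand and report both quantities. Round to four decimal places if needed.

This is Cobb-Douglas in (x−3, y−10): tangency gives 0.4·P_y·(y−10) = 0.6·P_x·(x−3).
After buying the subsistence bundle (3, 10), a share 0.4 of the remaining income goes to x: x* = 3 + 0.4·(M − 3P_x − 10P_y)/P_x.
Discretionary income = 160 − 3·1 − 10·13 = 27; x* = 3 + 0.4·27/1 = 13.8; y* = 10 + 0.6·27/13 = 11.2462.

x* = 13.8, y* = 11.2462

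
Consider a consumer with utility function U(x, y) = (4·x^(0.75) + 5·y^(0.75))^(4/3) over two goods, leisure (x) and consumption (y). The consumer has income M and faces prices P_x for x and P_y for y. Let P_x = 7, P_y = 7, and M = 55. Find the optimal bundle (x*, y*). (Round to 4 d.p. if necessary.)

x* = 2.2831, y* = 5.574

MU_x ∝ 4·x^(-0.25), MU_y ∝ 5·y^(-0.25), so MRS = (4/5)·(y/x)^(0.25) = P_x/P_y.
Solve for the ratio: y/x = [(5/4)·P_x/P_y]^(4).
With the ratio pinned down, the budget gives x* = M/(P_x + P_y·(y/x)) and y* = (y/x)·x*.
Numerically y/x = 2.441406, so x* = 55/(7 + 7·2.441406) = 2.2831 and y* = 2.441406·2.2831 = 5.574.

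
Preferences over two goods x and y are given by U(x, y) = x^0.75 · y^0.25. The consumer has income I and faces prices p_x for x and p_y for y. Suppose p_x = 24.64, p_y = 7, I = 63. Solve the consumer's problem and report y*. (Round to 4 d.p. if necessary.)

y* = 2.25

The MRS is 3·y/x. Set MRS = p_x/p_y.
Rearranging, p_y·y = (1/3)·p_x·x. Substituting into the budget gives p_x·x·(1 + (1/3)) = I.
Demand: x*(p_x,p_y,I) = 0.75·I/p_x and y* = 0.25·I/p_y.
At p_x=24.64, p_y=7, I=63: y* = 0.25·63/7 = 2.25.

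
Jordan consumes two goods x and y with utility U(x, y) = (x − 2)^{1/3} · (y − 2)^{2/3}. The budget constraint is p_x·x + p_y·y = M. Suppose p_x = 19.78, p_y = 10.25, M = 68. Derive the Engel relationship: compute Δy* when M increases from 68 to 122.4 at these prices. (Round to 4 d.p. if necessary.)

Let x' = x−2, y' = y−2. MRS = (1/2)·y'/x' = p_x/p_y.
After buying the subsistence bundle (2, 2), a share 1/3 of the remaining income goes to x: x* = 2 + 1/3·(M − 2p_x − 2p_y)/p_x.
Discretionary income = 68 − 2·19.78 − 2·10.25 = 7.94; y* = 2 + 2/3·7.94/10.25 = 2.5164.
At M' = 122.4: y* = 6.0546. Change: 6.0546 − 2.5164 = 3.5382.

Δy* = 3.5382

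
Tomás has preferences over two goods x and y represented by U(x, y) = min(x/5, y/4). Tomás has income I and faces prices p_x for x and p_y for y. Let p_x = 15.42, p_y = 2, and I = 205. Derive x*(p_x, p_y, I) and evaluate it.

Demand: x*(p_x,p_y,I) = 5·I/(5·p_x + 4·p_y), y* = 4·I/(5·p_x + 4·p_y).
Here 5·15.42 + 4·2 = 85.1, giving x* = 12.0447.

x* = 12.0447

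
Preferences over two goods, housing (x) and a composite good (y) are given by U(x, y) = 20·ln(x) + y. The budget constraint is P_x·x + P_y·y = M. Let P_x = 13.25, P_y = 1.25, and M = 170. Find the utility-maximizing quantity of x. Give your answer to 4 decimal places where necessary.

x* = 1.8868

MU_x = 20/x, MU_y = 1. Tangency: 20/x = P_x/P_y.
So x*(P_x,P_y) = 20·P_y/P_x, independent of income; and y* = (M − 20·P_y)/P_y.
At the given prices: x* = 20·1.25/13.25 = 1.8868.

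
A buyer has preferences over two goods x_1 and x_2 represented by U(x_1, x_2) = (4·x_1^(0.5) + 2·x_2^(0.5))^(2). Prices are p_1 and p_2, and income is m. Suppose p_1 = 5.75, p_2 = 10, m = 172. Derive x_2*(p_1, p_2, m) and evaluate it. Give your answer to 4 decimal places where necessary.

x_2* = 2.1617

From the CES first-order condition, 2·(x_2/x_1)^(0.5) = p_1/p_2.
Hence x_2/x_1 = ((1/2)·p_1/p_2)^(1/(0.5)), i.e. raised to the 2 power.
Substitute x_2 = (x_2/x_1)·x_1 into the budget: x_1* = m/(p_1 + p_2·(x_2/x_1)).
Numerically x_2/x_1 = 0.082656, so x_1* = 172/(5.75 + 10·0.082656) = 26.1535 and x_2* = 0.082656·26.1535 = 2.1617.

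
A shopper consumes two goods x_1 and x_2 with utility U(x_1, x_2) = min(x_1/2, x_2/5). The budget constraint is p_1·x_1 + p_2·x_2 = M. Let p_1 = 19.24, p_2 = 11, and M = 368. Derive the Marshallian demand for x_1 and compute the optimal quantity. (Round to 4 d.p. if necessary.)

With perfect complements, no substitution: consume in ratio x_1:x_2 = 2:5.
Budget: p_1·x_1 + p_2·(5/2)·x_1 = M, so (2·p_1 + 5·p_2)·x_1 = 2·M.
Demand: x_1*(p_1,p_2,M) = 2·M/(2·p_1 + 5·p_2), x_2* = 5·M/(2·p_1 + 5·p_2).
Here 2·19.24 + 5·11 = 93.48, giving x_1* = 7.8733.

x_1* = 7.8733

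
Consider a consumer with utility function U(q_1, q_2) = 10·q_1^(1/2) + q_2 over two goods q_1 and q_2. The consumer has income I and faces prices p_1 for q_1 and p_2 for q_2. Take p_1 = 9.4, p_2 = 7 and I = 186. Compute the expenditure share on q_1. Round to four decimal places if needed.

MU_q_1 = 5/√q_1, MU_q_2 = 1. Tangency: 5/√q_1 = p_1/p_2.
Thus q_1* = (5·p_2/p_1)² — independent of I — with the rest of income spent on q_2.
Plugging in: q_1* = (5·7/9.4)² = 13.8637, q_2* = 7.9544.
Expenditure on q_1: 9.4·13.8637 = 130.3191; share = 0.7006.

share on q_1 = 0.7006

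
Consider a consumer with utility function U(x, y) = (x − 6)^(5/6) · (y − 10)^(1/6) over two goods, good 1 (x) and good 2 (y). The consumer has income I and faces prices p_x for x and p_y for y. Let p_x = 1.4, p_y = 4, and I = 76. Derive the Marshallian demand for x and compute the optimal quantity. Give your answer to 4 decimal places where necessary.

This is Cobb-Douglas in (x−6, y−10): tangency gives 5/6·p_y·(y−10) = 1/6·p_x·(x−6).
Substituting into the budget: x* = 6 + 5/6·(I − 6·p_x − 10·p_y)/p_x, and y* = 10 + 1/6·(…)/p_y.
Discretionary income = 76 − 6·1.4 − 10·4 = 27.6; x* = 6 + 5/6·27.6/1.4 = 22.4286.

x* = 22.4286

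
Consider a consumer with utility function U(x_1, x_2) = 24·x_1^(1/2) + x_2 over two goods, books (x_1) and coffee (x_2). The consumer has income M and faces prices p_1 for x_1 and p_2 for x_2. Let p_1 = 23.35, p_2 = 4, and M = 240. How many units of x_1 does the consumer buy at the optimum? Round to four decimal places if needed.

Solve: √x_1 = 12·p_2/p_1, so x_1*(p_1,p_2) = (12·p_2/p_1)², and x_2* = (M − p_1·x_1*)/p_2.
Plugging in: x_1* = (12·4/23.35)² = 4.2258.

x_1* = 4.2258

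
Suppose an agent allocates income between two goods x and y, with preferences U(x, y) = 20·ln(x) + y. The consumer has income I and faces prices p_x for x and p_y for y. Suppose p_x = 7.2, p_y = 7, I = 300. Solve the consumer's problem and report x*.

MU_x = 20/x, MU_y = 1. Tangency: 20/x = p_x/p_y.
So x*(p_x,p_y) = 20·p_y/p_x, independent of income; and y* = (I − 20·p_y)/p_y.
At the given prices: x* = 20·7/7.2 = 19.4444.

x* = 19.4444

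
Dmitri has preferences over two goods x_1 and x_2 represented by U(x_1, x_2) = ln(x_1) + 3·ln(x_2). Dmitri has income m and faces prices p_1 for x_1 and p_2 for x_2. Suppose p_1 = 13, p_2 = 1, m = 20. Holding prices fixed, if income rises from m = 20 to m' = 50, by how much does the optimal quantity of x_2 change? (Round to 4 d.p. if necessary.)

Δx_2* = 22.5

The MRS is (1/3)·x_2/x_1. Set MRS = p_1/p_2.
Rearranging, p_2·x_2 = 3·p_1·x_1. Substituting into the budget gives p_1·x_1·(1 + 3) = m.
Demand: x_1*(p_1,p_2,m) = 0.25·m/p_1 and x_2* = 0.75·m/p_2.
At p_1=13, p_2=1, m=20: x_2* = 0.75·20/1 = 15.
At m' = 50: x_2* = 37.5. Change: 37.5 − 15 = 22.5.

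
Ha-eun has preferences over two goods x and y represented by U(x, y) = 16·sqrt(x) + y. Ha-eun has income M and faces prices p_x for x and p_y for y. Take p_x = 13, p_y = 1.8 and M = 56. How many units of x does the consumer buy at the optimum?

x* = 1.227

Thus x* = (8·p_y/p_x)² — independent of M — with the rest of income spent on y.
Plugging in: x* = (8·1.8/13)² = 1.227.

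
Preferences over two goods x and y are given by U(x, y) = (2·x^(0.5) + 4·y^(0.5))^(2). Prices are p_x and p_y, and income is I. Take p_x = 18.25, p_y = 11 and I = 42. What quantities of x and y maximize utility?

MU_x ∝ 2·x^(-0.5), MU_y ∝ 4·y^(-0.5), so MRS = (1/2)·(y/x)^(0.5) = p_x/p_y.
Solve for the ratio: y/x = [2·p_x/p_y]^(2).
Substitute y = (y/x)·x into the budget: x* = I/(p_x + p_y·(y/x)).
Numerically y/x = 11.010331, so x* = 42/(18.25 + 11·11.010331) = 0.3014 and y* = 11.010331·0.3014 = 3.3182.

x* = 0.3014, y* = 3.3182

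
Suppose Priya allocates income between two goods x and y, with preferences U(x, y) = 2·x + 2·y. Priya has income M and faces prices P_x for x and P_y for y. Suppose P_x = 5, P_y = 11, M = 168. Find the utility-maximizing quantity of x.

Linear utility — the consumer picks whichever good has higher MU/price: 2/5 = 0.4 vs 2/11 = 0.1818.
x gives more utility per dollar, so spend all income on x: x* = M/P_x, y* = 0.
Numerically: x* = 33.6, y* = 0.

x* = 33.6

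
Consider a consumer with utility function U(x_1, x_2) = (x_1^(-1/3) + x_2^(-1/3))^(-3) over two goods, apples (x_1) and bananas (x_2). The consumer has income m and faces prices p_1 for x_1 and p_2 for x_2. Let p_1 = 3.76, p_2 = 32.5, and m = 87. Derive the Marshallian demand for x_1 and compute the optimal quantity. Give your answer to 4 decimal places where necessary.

From the CES first-order condition, (x_2/x_1)^(4/3) = p_1/p_2.
Hence x_2/x_1 = (p_1/p_2)^(1/(4/3)), i.e. raised to the 0.75 power.
With the ratio pinned down, the budget gives x_1* = m/(p_1 + p_2·(x_2/x_1)) and x_2* = (x_2/x_1)·x_1*.
Numerically x_2/x_1 = 0.198371, so x_1* = 87/(3.76 + 32.5·0.198371) = 8.5235.

x_1* = 8.5235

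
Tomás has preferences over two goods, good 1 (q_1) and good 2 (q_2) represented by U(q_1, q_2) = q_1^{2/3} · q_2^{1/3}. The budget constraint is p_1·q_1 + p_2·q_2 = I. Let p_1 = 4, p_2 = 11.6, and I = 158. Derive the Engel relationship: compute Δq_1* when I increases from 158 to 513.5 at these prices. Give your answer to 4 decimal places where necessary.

The MRS is 2·q_2/q_1. Set MRS = p_1/p_2.
Rearranging, p_2·q_2 = (1/2)·p_1·q_1. Substituting into the budget gives p_1·q_1·(1 + (1/2)) = I.
Demand: q_1*(p_1,p_2,I) = 2/3·I/p_1 and q_2* = 1/3·I/p_2.
At p_1=4, p_2=11.6, I=158: q_1* = 2/3·158/4 = 26.3333.
At I' = 513.5: q_1* = 85.5833. Change: 85.5833 − 26.3333 = 59.25.

Δq_1* = 59.25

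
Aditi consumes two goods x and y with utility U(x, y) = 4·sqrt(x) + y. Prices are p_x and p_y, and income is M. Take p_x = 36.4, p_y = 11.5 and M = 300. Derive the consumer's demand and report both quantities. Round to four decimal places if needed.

x* = 0.3993, y* = 24.8232

Plugging in: x* = (2·11.5/36.4)² = 0.3993, y* = 24.8232.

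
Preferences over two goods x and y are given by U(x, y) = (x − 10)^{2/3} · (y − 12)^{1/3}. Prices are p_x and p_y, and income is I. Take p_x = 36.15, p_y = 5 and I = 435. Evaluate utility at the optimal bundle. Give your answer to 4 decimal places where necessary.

MRS = 2·(y−12)/(x−10). Tangency with p_x/p_y gives y−12 = (1/2)·(p_x/p_y)·(x−10).
Substituting into the budget: x* = 10 + 2/3·(I − 10·p_x − 12·p_y)/p_x, and y* = 12 + 1/3·(…)/p_y.
Discretionary income = 435 − 10·36.15 − 12·5 = 13.5; x* = 10 + 2/3·13.5/36.15 = 10.249; y* = 12 + 1/3·13.5/5 = 12.9.
Utility at the optimum: U(10.249, 12.9) = 0.3821.

V = 0.3821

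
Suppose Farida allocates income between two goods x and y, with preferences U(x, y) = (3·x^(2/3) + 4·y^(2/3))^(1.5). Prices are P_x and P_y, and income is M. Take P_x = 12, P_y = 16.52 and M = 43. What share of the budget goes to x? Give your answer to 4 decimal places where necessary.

share on x = 0.4443

MRS = MU_x/MU_y = (3/4)·(y/x)^(1/3). Set equal to P_x/P_y.
Hence y/x = ((4/3)·P_x/P_y)^(1/(1/3)), i.e. raised to the 3 power.
Substitute y = (y/x)·x into the budget: x* = M/(P_x + P_y·(y/x)).
Numerically y/x = 0.90851, so x* = 43/(12 + 16.52·0.90851) = 1.5921 and y* = 0.90851·1.5921 = 1.4464.
Expenditure on x: 12·1.5921 = 19.105; share = 0.4443.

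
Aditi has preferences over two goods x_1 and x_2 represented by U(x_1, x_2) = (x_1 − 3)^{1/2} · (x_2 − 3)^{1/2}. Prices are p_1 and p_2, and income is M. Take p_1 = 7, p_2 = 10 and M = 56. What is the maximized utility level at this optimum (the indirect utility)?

Substituting into the budget: x_1* = 3 + 0.5·(M − 3·p_1 − 3·p_2)/p_1, and x_2* = 3 + 0.5·(…)/p_2.
Discretionary income = 56 − 3·7 − 3·10 = 5; x_1* = 3 + 0.5·5/7 = 3.3571; x_2* = 3 + 0.5·5/10 = 3.25.
Utility at the optimum: U(3.3571, 3.25) = 0.2988.

V = 0.2988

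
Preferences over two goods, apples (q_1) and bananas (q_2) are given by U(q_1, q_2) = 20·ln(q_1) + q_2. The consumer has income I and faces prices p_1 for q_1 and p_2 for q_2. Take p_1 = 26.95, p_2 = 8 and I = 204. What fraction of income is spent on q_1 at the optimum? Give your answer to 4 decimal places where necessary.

share on q_1 = 0.7843

Set MRS = p_1/p_2: (20/q_1)/1 = p_1/p_2.
So q_1*(p_1,p_2) = 20·p_2/p_1, independent of income; and q_2* = (I − 20·p_2)/p_2.
At the given prices: q_1* = 20·8/26.95 = 5.9369, and q_2* = 5.5.
Expenditure on q_1: 26.95·5.9369 = 160; share = 0.7843.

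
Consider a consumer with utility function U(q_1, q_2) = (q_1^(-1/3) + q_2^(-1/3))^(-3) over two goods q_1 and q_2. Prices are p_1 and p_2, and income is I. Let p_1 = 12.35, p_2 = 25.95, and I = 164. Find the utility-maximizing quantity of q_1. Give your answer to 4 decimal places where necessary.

q_1* = 6.0252

From the CES first-order condition, (q_2/q_1)^(4/3) = p_1/p_2.
Hence q_2/q_1 = (p_1/p_2)^(1/(4/3)), i.e. raised to the 0.75 power.
With the ratio pinned down, the budget gives q_1* = I/(p_1 + p_2·(q_2/q_1)) and q_2* = (q_2/q_1)·q_1*.
Numerically q_2/q_1 = 0.57299, so q_1* = 164/(12.35 + 25.95·0.57299) = 6.0252.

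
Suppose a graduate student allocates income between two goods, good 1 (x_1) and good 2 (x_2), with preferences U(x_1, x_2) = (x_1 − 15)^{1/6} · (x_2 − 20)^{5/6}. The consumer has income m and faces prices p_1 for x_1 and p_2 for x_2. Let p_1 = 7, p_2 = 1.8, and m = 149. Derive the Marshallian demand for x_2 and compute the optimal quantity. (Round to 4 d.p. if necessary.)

x_2* = 23.7037

MRS = (1/5)·(x_2−20)/(x_1−15). Tangency with p_1/p_2 gives x_2−20 = 5·(p_1/p_2)·(x_1−15).
After buying the subsistence bundle (15, 20), a share 1/6 of the remaining income goes to x_1: x_1* = 15 + 1/6·(m − 15p_1 − 20p_2)/p_1.
Discretionary income = 149 − 15·7 − 20·1.8 = 8; x_2* = 20 + 5/6·8/1.8 = 23.7037.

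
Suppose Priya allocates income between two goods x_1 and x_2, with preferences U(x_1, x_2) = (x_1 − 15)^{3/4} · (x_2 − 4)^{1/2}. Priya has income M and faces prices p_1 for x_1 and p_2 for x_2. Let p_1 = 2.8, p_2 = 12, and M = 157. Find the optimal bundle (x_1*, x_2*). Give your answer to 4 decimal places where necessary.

x_1* = 29.3571, x_2* = 6.2333

After buying the subsistence bundle (15, 4), a share 0.6 of the remaining income goes to x_1: x_1* = 15 + 0.6·(M − 15p_1 − 4p_2)/p_1.
Discretionary income = 157 − 15·2.8 − 4·12 = 67; x_1* = 15 + 0.6·67/2.8 = 29.3571; x_2* = 4 + 0.4·67/12 = 6.2333.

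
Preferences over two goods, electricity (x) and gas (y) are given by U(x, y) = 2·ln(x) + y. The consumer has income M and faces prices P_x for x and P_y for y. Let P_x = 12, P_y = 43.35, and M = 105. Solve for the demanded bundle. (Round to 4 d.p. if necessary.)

x* = 7.225, y* = 0.4221

MU_x = 2/x, MU_y = 1. Tangency: 2/x = P_x/P_y.
So x*(P_x,P_y) = 2·P_y/P_x, independent of income; and y* = (M − 2·P_y)/P_y.
At the given prices: x* = 2·43.35/12 = 7.225, and y* = 0.4221.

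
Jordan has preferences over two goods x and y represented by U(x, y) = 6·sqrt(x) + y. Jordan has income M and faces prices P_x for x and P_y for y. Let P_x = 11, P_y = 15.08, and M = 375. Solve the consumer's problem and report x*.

MU_x = 3/√x, MU_y = 1. Tangency: 3/√x = P_x/P_y.
Thus x* = (3·P_y/P_x)² — independent of M — with the rest of income spent on y.
Plugging in: x* = (3·15.08/11)² = 16.9145.

x* = 16.9145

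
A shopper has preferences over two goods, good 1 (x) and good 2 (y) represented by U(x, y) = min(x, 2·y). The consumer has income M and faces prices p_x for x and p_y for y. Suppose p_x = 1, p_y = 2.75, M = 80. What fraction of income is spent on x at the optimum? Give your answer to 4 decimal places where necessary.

Leontief preferences: the optimum is at the kink where x/2 = y/1, i.e. y = (1/2)·x.
Budget: p_x·x + p_y·(1/2)·x = M, so (2·p_x + p_y)·x = 2·M.
Demand: x*(p_x,p_y,M) = 2·M/(2·p_x + p_y), y* = M/(2·p_x + p_y).
Here 2·1 + 2.75 = 4.75, giving x* = 33.6842 and y* = 16.8421.
Expenditure on x: 1·33.6842 = 33.6842; share = 0.4211.

share on x = 0.4211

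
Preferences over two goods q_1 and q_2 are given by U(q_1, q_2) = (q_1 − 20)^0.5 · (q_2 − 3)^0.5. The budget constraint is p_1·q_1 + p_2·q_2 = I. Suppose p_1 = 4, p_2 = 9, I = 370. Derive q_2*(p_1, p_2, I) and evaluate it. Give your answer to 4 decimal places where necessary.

This is Cobb-Douglas in (q_1−20, q_2−3): tangency gives 0.5·p_2·(q_2−3) = 0.5·p_1·(q_1−20).
Substituting into the budget: q_1* = 20 + 0.5·(I − 20·p_1 − 3·p_2)/p_1, and q_2* = 3 + 0.5·(…)/p_2.
Discretionary income = 370 − 20·4 − 3·9 = 263; q_2* = 3 + 0.5·263/9 = 17.6111.

q_2* = 17.6111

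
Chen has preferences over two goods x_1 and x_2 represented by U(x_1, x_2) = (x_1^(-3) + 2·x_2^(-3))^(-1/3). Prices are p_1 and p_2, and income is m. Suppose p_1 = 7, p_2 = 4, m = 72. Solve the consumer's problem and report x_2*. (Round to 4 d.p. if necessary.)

x_2* = 7.8967

MU_x_1 ∝ x_1^(-4), MU_x_2 ∝ 2·x_2^(-4), so MRS = (1/2)·(x_2/x_1)^(4) = p_1/p_2.
Solve for the ratio: x_2/x_1 = [2·p_1/p_2]^(0.25).
With the ratio pinned down, the budget gives x_1* = m/(p_1 + p_2·(x_2/x_1)) and x_2* = (x_2/x_1)·x_1*.
Numerically x_2/x_1 = 1.367782, so x_1* = 72/(7 + 4·1.367782) = 5.7733 and x_2* = 1.367782·5.7733 = 7.8967.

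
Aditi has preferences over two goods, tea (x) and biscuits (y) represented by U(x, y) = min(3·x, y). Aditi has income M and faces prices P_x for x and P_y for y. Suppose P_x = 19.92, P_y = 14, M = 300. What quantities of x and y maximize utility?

x* = 4.845, y* = 14.5349

Leontief preferences: the optimum is at the kink where x/1 = y/3, i.e. y = 3·x.
Budget: P_x·x + P_y·3·x = M, so (P_x + 3·P_y)·x = M.
Demand: x*(P_x,P_y,M) = M/(P_x + 3·P_y), y* = 3·M/(P_x + 3·P_y).
Here 19.92 + 3·14 = 61.92, giving x* = 4.845 and y* = 14.5349.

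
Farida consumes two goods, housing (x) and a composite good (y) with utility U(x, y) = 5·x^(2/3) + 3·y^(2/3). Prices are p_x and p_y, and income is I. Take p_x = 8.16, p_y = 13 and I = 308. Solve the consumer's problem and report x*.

x* = 34.7848

MU_x ∝ 5·x^(-1/3), MU_y ∝ 3·y^(-1/3), so MRS = (5/3)·(y/x)^(1/3) = p_x/p_y.
Hence y/x = ((3/5)·p_x/p_y)^(1/(1/3)), i.e. raised to the 3 power.
With the ratio pinned down, the budget gives x* = I/(p_x + p_y·(y/x)) and y* = (y/x)·x*.
Numerically y/x = 0.053419, so x* = 308/(8.16 + 13·0.053419) = 34.7848.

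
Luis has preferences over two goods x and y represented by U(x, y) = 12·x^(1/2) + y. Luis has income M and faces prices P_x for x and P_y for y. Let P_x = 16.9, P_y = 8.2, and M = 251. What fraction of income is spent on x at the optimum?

Solve: √x = 6·P_y/P_x, so x*(P_x,P_y) = (6·P_y/P_x)², and y* = (M − P_x·x*)/P_y.
Plugging in: x* = (6·8.2/16.9)² = 8.4753, y* = 13.1423.
Expenditure on x: 16.9·8.4753 = 143.2331; share = 0.5706.

share on x = 0.5706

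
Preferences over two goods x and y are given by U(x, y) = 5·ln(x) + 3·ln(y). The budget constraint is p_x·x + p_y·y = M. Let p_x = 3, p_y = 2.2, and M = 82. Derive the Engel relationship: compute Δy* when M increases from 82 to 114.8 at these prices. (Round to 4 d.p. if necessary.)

Δy* = 5.5909

The MRS is (5/3)·y/x. Set MRS = p_x/p_y.
So 5·p_y·y = 3·p_x·x; combined with the budget, a share 0.625 of income goes to x.
Demand: x*(p_x,p_y,M) = 0.625·M/p_x and y* = 0.375·M/p_y.
At p_x=3, p_y=2.2, M=82: y* = 0.375·82/2.2 = 13.9773.
At M' = 114.8: y* = 19.5682. Change: 19.5682 − 13.9773 = 5.5909.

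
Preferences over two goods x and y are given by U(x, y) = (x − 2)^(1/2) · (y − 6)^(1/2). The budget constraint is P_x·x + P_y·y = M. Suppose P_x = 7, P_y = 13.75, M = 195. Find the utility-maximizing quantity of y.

MRS = (y−6)/(x−2). Tangency with P_x/P_y gives y−6 = (P_x/P_y)·(x−2).
Substituting into the budget: x* = 2 + 0.5·(M − 2·P_x − 6·P_y)/P_x, and y* = 6 + 0.5·(…)/P_y.
Discretionary income = 195 − 2·7 − 6·13.75 = 98.5; y* = 6 + 0.5·98.5/13.75 = 9.5818.

y* = 9.5818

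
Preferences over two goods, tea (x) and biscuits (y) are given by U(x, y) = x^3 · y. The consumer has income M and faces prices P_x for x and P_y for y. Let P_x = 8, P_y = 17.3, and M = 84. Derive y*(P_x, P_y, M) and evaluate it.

y* = 1.2139

Tangency: MRS = 3·y/x = P_x/P_y.
So 3·P_y·y = P_x·x; combined with the budget, a share 0.75 of income goes to x.
Demand: x*(P_x,P_y,M) = 0.75·M/P_x and y* = 0.25·M/P_y.
At P_x=8, P_y=17.3, M=84: y* = 0.25·84/17.3 = 1.2139.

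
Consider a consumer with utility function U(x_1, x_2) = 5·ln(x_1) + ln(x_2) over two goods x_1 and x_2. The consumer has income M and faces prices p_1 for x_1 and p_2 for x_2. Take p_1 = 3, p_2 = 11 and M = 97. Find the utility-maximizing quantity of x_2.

x_2* = 1.4697

Tangency: MRS = 5·x_2/x_1 = p_1/p_2.
So 5·p_2·x_2 = p_1·x_1; combined with the budget, a share 5/6 of income goes to x_1.
Demand: x_1*(p_1,p_2,M) = 5/6·M/p_1 and x_2* = 1/6·M/p_2.
At p_1=3, p_2=11, M=97: x_2* = 1/6·97/11 = 1.4697.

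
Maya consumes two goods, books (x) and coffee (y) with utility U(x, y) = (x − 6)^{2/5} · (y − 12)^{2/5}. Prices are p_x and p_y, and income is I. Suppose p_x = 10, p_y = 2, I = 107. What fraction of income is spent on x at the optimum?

share on x = 0.6682

MRS = (y−12)/(x−6). Tangency with p_x/p_y gives y−12 = (p_x/p_y)·(x−6).
After buying the subsistence bundle (6, 12), a share 0.5 of the remaining income goes to x: x* = 6 + 0.5·(I − 6p_x − 12p_y)/p_x.
Discretionary income = 107 − 6·10 − 12·2 = 23; x* = 6 + 0.5·23/10 = 7.15; y* = 12 + 0.5·23/2 = 17.75.
Expenditure on x: 10·7.15 = 71.5; share = 0.6682.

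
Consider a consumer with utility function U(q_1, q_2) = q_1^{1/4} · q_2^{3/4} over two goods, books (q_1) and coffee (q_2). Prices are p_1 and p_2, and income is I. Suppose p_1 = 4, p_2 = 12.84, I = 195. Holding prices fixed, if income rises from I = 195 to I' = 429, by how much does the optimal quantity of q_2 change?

The MRS is (1/3)·q_2/q_1. Set MRS = p_1/p_2.
Rearranging, p_2·q_2 = 3·p_1·q_1. Substituting into the budget gives p_1·q_1·(1 + 3) = I.
Demand: q_1*(p_1,p_2,I) = 0.25·I/p_1 and q_2* = 0.75·I/p_2.
At p_1=4, p_2=12.84, I=195: q_2* = 0.75·195/12.84 = 11.3902.
At I' = 429: q_2* = 25.0584. Change: 25.0584 − 11.3902 = 13.6682.

Δq_2* = 13.6682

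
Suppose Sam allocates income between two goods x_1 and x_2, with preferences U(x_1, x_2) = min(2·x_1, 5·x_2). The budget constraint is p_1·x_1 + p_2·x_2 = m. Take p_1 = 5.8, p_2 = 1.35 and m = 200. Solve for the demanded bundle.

x_1* = 31.5457, x_2* = 12.6183

With perfect complements, no substitution: consume in ratio x_1:x_2 = 5:2.
Budget: p_1·x_1 + p_2·(2/5)·x_1 = m, so (5·p_1 + 2·p_2)·x_1 = 5·m.
Demand: x_1*(p_1,p_2,m) = 5·m/(5·p_1 + 2·p_2), x_2* = 2·m/(5·p_1 + 2·p_2).
Here 5·5.8 + 2·1.35 = 31.7, giving x_1* = 31.5457 and x_2* = 12.6183.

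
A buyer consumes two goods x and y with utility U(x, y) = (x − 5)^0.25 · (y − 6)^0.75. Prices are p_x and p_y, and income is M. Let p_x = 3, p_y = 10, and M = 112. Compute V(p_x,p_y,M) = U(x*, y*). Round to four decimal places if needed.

V = 2.8491

Discretionary income = 112 − 5·3 − 6·10 = 37; x* = 5 + 0.25·37/3 = 8.0833; y* = 6 + 0.75·37/10 = 8.775.
Utility at the optimum: U(8.0833, 8.775) = 2.8491.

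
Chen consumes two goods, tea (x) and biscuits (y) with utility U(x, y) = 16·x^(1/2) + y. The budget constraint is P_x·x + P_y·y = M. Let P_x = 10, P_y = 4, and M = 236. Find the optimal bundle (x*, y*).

x* = 10.24, y* = 33.4

MU_x = 8/√x, MU_y = 1. Tangency: 8/√x = P_x/P_y.
Thus x* = (8·P_y/P_x)² — independent of M — with the rest of income spent on y.
Plugging in: x* = (8·4/10)² = 10.24, y* = 33.4.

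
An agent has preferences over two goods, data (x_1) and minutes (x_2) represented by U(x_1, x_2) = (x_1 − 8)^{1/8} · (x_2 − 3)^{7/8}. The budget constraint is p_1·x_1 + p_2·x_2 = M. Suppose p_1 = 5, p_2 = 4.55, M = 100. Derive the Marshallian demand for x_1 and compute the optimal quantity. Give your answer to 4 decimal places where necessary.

Substituting into the budget: x_1* = 8 + 0.125·(M − 8·p_1 − 3·p_2)/p_1, and x_2* = 3 + 0.875·(…)/p_2.
Discretionary income = 100 − 8·5 − 3·4.55 = 46.35; x_1* = 8 + 0.125·46.35/5 = 9.1587.

x_1* = 9.1587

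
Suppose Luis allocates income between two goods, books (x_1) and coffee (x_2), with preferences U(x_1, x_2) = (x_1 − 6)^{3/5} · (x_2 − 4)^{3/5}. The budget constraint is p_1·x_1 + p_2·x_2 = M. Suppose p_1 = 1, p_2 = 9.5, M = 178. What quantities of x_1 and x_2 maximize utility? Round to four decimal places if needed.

This is Cobb-Douglas in (x_1−6, x_2−4): tangency gives 0.6·p_2·(x_2−4) = 0.6·p_1·(x_1−6).
Substituting into the budget: x_1* = 6 + 0.5·(M − 6·p_1 − 4·p_2)/p_1, and x_2* = 4 + 0.5·(…)/p_2.
Discretionary income = 178 − 6·1 − 4·9.5 = 134; x_1* = 6 + 0.5·134/1 = 73; x_2* = 4 + 0.5·134/9.5 = 11.0526.

x_1* = 73, x_2* = 11.0526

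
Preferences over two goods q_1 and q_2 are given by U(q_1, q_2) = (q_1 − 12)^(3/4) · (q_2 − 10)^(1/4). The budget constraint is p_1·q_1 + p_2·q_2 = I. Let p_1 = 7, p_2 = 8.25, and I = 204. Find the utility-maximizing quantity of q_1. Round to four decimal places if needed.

q_1* = 16.0179

Let q_1' = q_1−12, q_2' = q_2−10. MRS = 3·q_2'/q_1' = p_1/p_2.
After buying the subsistence bundle (12, 10), a share 0.75 of the remaining income goes to q_1: q_1* = 12 + 0.75·(I − 12p_1 − 10p_2)/p_1.
Discretionary income = 204 − 12·7 − 10·8.25 = 37.5; q_1* = 12 + 0.75·37.5/7 = 16.0179.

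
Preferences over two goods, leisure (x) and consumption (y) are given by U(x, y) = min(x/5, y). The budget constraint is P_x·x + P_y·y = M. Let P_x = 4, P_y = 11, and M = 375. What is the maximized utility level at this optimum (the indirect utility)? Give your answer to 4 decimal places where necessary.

Demand: x*(P_x,P_y,M) = 5·M/(5·P_x + P_y), y* = M/(5·P_x + P_y).
Here 5·4 + 11 = 31, giving x* = 60.4839 and y* = 12.0968.
Utility at the optimum: U(60.4839, 12.0968) = 12.0968.

V = 12.0968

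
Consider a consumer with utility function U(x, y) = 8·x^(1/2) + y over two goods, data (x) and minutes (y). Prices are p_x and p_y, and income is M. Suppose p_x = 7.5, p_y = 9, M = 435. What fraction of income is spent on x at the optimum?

share on x = 0.3972

Utility is quasi-linear in y; the FOC for x is 4/√x = p_x/p_y.
Thus x* = (4·p_y/p_x)² — independent of M — with the rest of income spent on y.
Plugging in: x* = (4·9/7.5)² = 23.04, y* = 29.1333.
Expenditure on x: 7.5·23.04 = 172.8; share = 0.3972.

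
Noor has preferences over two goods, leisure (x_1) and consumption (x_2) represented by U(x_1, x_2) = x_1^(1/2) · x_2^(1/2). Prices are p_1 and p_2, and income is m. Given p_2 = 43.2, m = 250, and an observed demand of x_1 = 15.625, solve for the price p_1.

p_1 = 8

Tangency: MRS = x_2/x_1 = p_1/p_2.
So 0.5·p_2·x_2 = 0.5·p_1·x_1; combined with the budget, a share 0.5 of income goes to x_1.
Demand: x_1*(p_1,p_2,m) = 0.5·m/p_1 and x_2* = 0.5·m/p_2.
Set x_1* = 15.625 in the demand function and solve for p_1: p_1 = 8.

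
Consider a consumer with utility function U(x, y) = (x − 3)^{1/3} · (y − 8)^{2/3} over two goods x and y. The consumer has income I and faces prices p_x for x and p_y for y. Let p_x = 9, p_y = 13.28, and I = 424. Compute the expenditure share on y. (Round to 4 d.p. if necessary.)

Substituting into the budget: x* = 3 + 1/3·(I − 3·p_x − 8·p_y)/p_x, and y* = 8 + 2/3·(…)/p_y.
Discretionary income = 424 − 3·9 − 8·13.28 = 290.76; x* = 3 + 1/3·290.76/9 = 13.7689; y* = 8 + 2/3·290.76/13.28 = 22.5964.
Expenditure on y: 13.28·22.5964 = 300.08; share = 0.7077.

share on y = 0.7077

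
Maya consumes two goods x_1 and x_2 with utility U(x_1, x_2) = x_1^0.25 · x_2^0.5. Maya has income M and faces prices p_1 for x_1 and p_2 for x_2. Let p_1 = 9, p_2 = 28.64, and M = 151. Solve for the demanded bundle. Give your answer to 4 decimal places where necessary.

x_1* = 5.5926, x_2* = 3.5149

The MRS is (1/2)·x_2/x_1. Set MRS = p_1/p_2.
So 0.25·p_2·x_2 = 0.5·p_1·x_1; combined with the budget, a share 1/3 of income goes to x_1.
Demand: x_1*(p_1,p_2,M) = 1/3·M/p_1 and x_2* = 2/3·M/p_2.
At p_1=9, p_2=28.64, M=151: x_1* = 1/3·151/9 = 5.5926, x_2* = 3.5149.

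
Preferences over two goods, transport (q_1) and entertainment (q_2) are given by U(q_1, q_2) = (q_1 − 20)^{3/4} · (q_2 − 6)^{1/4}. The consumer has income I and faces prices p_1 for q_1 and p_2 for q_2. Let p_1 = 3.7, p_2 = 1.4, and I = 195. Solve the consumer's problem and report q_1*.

q_1* = 42.8243

Let q_1' = q_1−20, q_2' = q_2−6. MRS = 3·q_2'/q_1' = p_1/p_2.
Substituting into the budget: q_1* = 20 + 0.75·(I − 20·p_1 − 6·p_2)/p_1, and q_2* = 6 + 0.25·(…)/p_2.
Discretionary income = 195 − 20·3.7 − 6·1.4 = 112.6; q_1* = 20 + 0.75·112.6/3.7 = 42.8243.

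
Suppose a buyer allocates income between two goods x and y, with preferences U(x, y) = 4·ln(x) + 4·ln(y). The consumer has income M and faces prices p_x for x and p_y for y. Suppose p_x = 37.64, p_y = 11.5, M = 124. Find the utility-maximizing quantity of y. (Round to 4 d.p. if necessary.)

y* = 5.3913

Tangency: MRS = y/x = p_x/p_y.
So 4·p_y·y = 4·p_x·x; combined with the budget, a share 0.5 of income goes to x.
Demand: x*(p_x,p_y,M) = 0.5·M/p_x and y* = 0.5·M/p_y.
At p_x=37.64, p_y=11.5, M=124: y* = 0.5·124/11.5 = 5.3913.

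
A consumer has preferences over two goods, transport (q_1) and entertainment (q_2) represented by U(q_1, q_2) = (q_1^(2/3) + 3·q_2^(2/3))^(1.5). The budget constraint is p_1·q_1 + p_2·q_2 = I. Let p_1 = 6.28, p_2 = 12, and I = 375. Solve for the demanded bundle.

q_1* = 7.1132, q_2* = 27.5274

Numerically q_2/q_1 = 3.869893, so q_1* = 375/(6.28 + 12·3.869893) = 7.1132 and q_2* = 3.869893·7.1132 = 27.5274.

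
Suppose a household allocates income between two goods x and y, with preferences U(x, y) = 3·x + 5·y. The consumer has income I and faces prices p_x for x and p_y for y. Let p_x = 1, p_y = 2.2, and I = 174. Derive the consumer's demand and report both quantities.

x* = 174, y* = 0

Linear utility — the consumer picks whichever good has higher MU/price: 3/1 = 3 vs 5/2.2 = 2.2727.
x gives more utility per dollar, so spend all income on x: x* = I/p_x, y* = 0.
Numerically: x* = 174, y* = 0.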